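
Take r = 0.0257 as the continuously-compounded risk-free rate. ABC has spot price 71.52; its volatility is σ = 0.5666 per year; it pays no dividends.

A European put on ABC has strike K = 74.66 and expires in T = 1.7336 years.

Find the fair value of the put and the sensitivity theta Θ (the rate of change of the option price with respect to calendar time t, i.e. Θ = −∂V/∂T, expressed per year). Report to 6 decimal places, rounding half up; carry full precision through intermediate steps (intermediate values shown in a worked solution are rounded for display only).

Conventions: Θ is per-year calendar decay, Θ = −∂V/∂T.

σ√T = 0.5666·√1.7336 = 0.746021
d₁ = (ln(S/K) + (r+σ²/2)T) / (σ√T) = (ln(71.52/74.66) + (0.0257+0.5666²/2)·1.7336) / 0.746021 = (-0.042967 + 0.322827) / 0.746021 = 0.375137
d₂ = d₁ − σ√T = 0.375137 − 0.746021 = -0.370884
e^{−rT} = 0.956424
N(−d₁) = 0.353779,  N(−d₂) = 0.644638
Put price V = K·e^{−rT}·N(−d₂) − S·N(−d₁) = 46.031448 − 25.302304 = 20.729144
φ(d₁) = (1/√(2π))·e^{−d₁²/2} = 0.371836
Θ = −S·φ(d₁)·σ/(2√T) + r·K·e^{−rT}·N(−d₂) = −5.722043 + 1.183008 = -4.539035

price = 20.729144
Θ = -4.539035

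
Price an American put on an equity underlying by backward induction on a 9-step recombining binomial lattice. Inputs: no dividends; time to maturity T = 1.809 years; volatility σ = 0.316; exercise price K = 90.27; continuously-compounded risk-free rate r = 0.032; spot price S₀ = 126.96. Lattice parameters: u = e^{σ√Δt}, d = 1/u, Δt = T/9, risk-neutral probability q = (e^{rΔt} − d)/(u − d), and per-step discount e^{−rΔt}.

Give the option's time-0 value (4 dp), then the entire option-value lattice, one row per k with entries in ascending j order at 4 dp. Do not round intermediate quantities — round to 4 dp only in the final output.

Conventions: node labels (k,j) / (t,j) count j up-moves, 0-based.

price = 4.4124
tree:
4.4124
6.7278 2.0351
10.0312 3.3419 0.6873
14.5668 5.3928 1.2287 0.1270
20.4989 8.5192 2.1752 0.2493 0.0000
27.7831 13.1077 3.8052 0.4893 0.0000 0.0000
36.0073 19.4996 6.5572 0.9607 0.0000 0.0000 0.0000
43.1751 27.7485 11.0802 1.8860 0.0000 0.0000 0.0000 0.0000
49.3960 36.0073 18.2328 3.7025 0.0000 0.0000 0.0000 0.0000 0.0000
54.7953 43.1751 27.7485 7.2688 0.0000 0.0000 0.0000 0.0000 0.0000 0.0000

Δt=0.20100  u=1.15220  d=0.86791  q=0.48734  discount=0.99359
step 9 (expiry): payoffs max(K−S,0) = 54.7953 43.1751 27.7485 7.2688 0.0000 0.0000 0.0000 0.0000 0.0000 0.0000
k=8: (k=8,j=0): S=40.8740, K−S=49.3960, hold=48.8173 ⇒ V=49.3960 exercise | (k=8,j=1): S=54.2627, K−S=36.0073, hold=35.4285 ⇒ V=36.0073 exercise | (k=8,j=2): S=72.0372, K−S=18.2328, hold=17.6540 ⇒ V=18.2328 exercise | (k=8,j=3): S=95.6339, K−S=0.0000, hold=3.7025 ⇒ V=3.7025 continue | (k=8,j=4): S=126.9600, K−S=0.0000, hold=0.0000 ⇒ V=0.0000 continue | (k=8,j=5): S=168.5474, K−S=0.0000, hold=0.0000 ⇒ V=0.0000 continue | (k=8,j=6): S=223.7572, K−S=0.0000, hold=0.0000 ⇒ V=0.0000 continue | (k=8,j=7): S=297.0517, K−S=0.0000, hold=0.0000 ⇒ V=0.0000 continue | (k=8,j=8): S=394.3548, K−S=0.0000, hold=0.0000 ⇒ V=0.0000 continue
k=7: (k=7,j=0): S=47.0949, K−S=43.1751, hold=42.5963 ⇒ V=43.1751 exercise | (k=7,j=1): S=62.5215, K−S=27.7485, hold=27.1698 ⇒ V=27.7485 exercise | (k=7,j=2): S=83.0012, K−S=7.2688, hold=11.0802 ⇒ V=11.0802 continue | (k=7,j=3): S=110.1893, K−S=0.0000, hold=1.8860 ⇒ V=1.8860 continue | (k=7,j=4): S=146.2832, K−S=0.0000, hold=0.0000 ⇒ V=0.0000 continue | (k=7,j=5): S=194.2001, K−S=0.0000, hold=0.0000 ⇒ V=0.0000 continue | (k=7,j=6): S=257.8128, K−S=0.0000, hold=0.0000 ⇒ V=0.0000 continue | (k=7,j=7): S=342.2627, K−S=0.0000, hold=0.0000 ⇒ V=0.0000 continue
k=6: (k=6,j=0): S=54.2627, K−S=36.0073, hold=35.4285 ⇒ V=36.0073 exercise | (k=6,j=1): S=72.0372, K−S=18.2328, hold=19.4996 ⇒ V=19.4996 continue | (k=6,j=2): S=95.6339, K−S=0.0000, hold=6.5572 ⇒ V=6.5572 continue | (k=6,j=3): S=126.9600, K−S=0.0000, hold=0.9607 ⇒ V=0.9607 continue | (k=6,j=4): S=168.5474, K−S=0.0000, hold=0.0000 ⇒ V=0.0000 continue | (k=6,j=5): S=223.7572, K−S=0.0000, hold=0.0000 ⇒ V=0.0000 continue | (k=6,j=6): S=297.0517, K−S=0.0000, hold=0.0000 ⇒ V=0.0000 continue
k=5: (k=5,j=0): S=62.5215, K−S=27.7485, hold=27.7831 ⇒ V=27.7831 continue | (k=5,j=1): S=83.0012, K−S=7.2688, hold=13.1077 ⇒ V=13.1077 continue | (k=5,j=2): S=110.1893, K−S=0.0000, hold=3.8052 ⇒ V=3.8052 continue | (k=5,j=3): S=146.2832, K−S=0.0000, hold=0.4893 ⇒ V=0.4893 continue | (k=5,j=4): S=194.2001, K−S=0.0000, hold=0.0000 ⇒ V=0.0000 continue | (k=5,j=5): S=257.8128, K−S=0.0000, hold=0.0000 ⇒ V=0.0000 continue
k=4: (k=4,j=0): S=72.0372, K−S=18.2328, hold=20.4989 ⇒ V=20.4989 continue | (k=4,j=1): S=95.6339, K−S=0.0000, hold=8.5192 ⇒ V=8.5192 continue | (k=4,j=2): S=126.9600, K−S=0.0000, hold=2.1752 ⇒ V=2.1752 continue | (k=4,j=3): S=168.5474, K−S=0.0000, hold=0.2493 ⇒ V=0.2493 continue | (k=4,j=4): S=223.7572, K−S=0.0000, hold=0.0000 ⇒ V=0.0000 continue
k=3: (k=3,j=0): S=83.0012, K−S=7.2688, hold=14.5668 ⇒ V=14.5668 continue | (k=3,j=1): S=110.1893, K−S=0.0000, hold=5.3928 ⇒ V=5.3928 continue | (k=3,j=2): S=146.2832, K−S=0.0000, hold=1.2287 ⇒ V=1.2287 continue | (k=3,j=3): S=194.2001, K−S=0.0000, hold=0.1270 ⇒ V=0.1270 continue
k=2: (k=2,j=0): S=95.6339, K−S=0.0000, hold=10.0312 ⇒ V=10.0312 continue | (k=2,j=1): S=126.9600, K−S=0.0000, hold=3.3419 ⇒ V=3.3419 continue | (k=2,j=2): S=168.5474, K−S=0.0000, hold=0.6873 ⇒ V=0.6873 continue
k=1: (k=1,j=0): S=110.1893, K−S=0.0000, hold=6.7278 ⇒ V=6.7278 continue | (k=1,j=1): S=146.2832, K−S=0.0000, hold=2.0351 ⇒ V=2.0351 continue
k=0: (k=0,j=0): S=126.9600, K−S=0.0000, hold=4.4124 ⇒ V=4.4124 continue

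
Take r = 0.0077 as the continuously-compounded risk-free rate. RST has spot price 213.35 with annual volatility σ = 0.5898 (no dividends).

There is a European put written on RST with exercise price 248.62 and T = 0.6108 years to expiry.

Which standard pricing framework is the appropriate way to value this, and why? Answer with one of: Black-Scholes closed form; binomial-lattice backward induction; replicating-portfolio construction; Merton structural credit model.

framework: Black-Scholes closed form

Key observation: a European-exercise option on RST struck at 248.62 — a GBM underlying with constant parameters — admits an analytic price: the data contain no early exercise, no discrete tree, no debt structure.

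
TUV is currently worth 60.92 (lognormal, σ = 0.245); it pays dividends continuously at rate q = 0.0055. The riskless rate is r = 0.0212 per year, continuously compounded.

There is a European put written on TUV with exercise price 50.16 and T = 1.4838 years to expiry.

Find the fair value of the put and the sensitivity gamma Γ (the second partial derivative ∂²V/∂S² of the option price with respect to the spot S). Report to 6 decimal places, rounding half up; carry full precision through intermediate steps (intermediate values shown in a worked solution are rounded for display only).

price = 2.184560
Γ = 0.014797

σ√T = 0.245·√1.4838 = 0.298438
d₁ = (ln(S/K) + (r−q+σ²/2)T) / (σ√T) = (ln(60.92/50.16) + (0.0212−0.0055+0.245²/2)·1.4838) / 0.298438 = (0.194344 + 0.067828) / 0.298438 = 0.878481
d₂ = d₁ − σ√T = 0.878481 − 0.298438 = 0.580043
e^{−rT} = 0.969033
e^{−qT} = 0.991872
N(−d₁) = 0.189841,  N(−d₂) = 0.280943
Put price V = K·e^{−rT}·N(−d₂) − S·e^{−qT}·N(−d₁) = 13.655702 − 11.471142 = 2.184560
φ(d₁) = (1/√(2π))·e^{−d₁²/2} = 0.271226
Γ = e^{−qT}·φ(d₁) / (S·σ·√T) = 0.014797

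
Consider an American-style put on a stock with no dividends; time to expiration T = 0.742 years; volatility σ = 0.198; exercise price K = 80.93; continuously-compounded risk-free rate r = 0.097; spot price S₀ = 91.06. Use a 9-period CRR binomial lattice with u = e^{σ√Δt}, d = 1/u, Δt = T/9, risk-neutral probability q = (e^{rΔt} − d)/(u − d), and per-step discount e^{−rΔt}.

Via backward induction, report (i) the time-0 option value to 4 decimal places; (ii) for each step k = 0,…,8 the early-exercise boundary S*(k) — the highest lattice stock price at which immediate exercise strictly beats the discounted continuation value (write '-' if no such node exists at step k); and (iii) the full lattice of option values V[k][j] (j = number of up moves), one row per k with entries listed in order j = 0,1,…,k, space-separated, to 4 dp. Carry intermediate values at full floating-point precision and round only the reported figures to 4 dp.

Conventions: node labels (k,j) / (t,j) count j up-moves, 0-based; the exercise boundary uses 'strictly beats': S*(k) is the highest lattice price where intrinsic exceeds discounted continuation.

price = 1.1241
boundary = - - - - 72.5380 68.5291 72.5380 68.5291 72.5380
tree:
1.1241
1.9390 0.4905
3.2609 0.9128 0.1608
5.3236 1.6633 0.3276 0.0301
8.3920 2.9537 0.6584 0.0685 0.0000
12.4009 5.0800 1.3009 0.1556 0.0000 0.0000
16.1882 8.3920 2.5124 0.3536 0.0000 0.0000 0.0000
19.7663 12.4009 4.7010 0.8035 0.0000 0.0000 0.0000 0.0000
23.1465 16.1882 8.3920 1.8258 0.0000 0.0000 0.0000 0.0000 0.0000
26.3400 19.7663 12.4009 4.1486 0.0000 0.0000 0.0000 0.0000 0.0000 0.0000

Δt=0.08244, u=1.05850, d=0.94473, q=0.55637, disc=e^(-rΔt)=0.99203
k=9 terminal: V=max(K-S,0) → 26.3400 19.7663 12.4009 4.1486 0.0000 0.0000 0.0000 0.0000 0.0000 0.0000
k=8: j=0 S=57.7835 intr=23.1465 cont=22.5019 V=23.1465[EX]; j=1 S=64.7418 intr=16.1882 cont=15.5436 V=16.1882[EX]; j=2 S=72.5380 intr=8.3920 cont=7.7474 V=8.3920[EX]; j=3 S=81.2731 intr=0.0000 cont=1.8258 V=1.8258[hold]; j=4 S=91.0600 intr=0.0000 cont=0.0000 V=0.0000[hold]; j=5 S=102.0255 intr=0.0000 cont=0.0000 V=0.0000[hold]; j=6 S=114.3114 intr=0.0000 cont=0.0000 V=0.0000[hold]; j=7 S=128.0769 intr=0.0000 cont=0.0000 V=0.0000[hold]; j=8 S=143.5000 intr=0.0000 cont=0.0000 V=0.0000[hold]  S*(8)=72.5380
k=7: j=0 S=61.1637 intr=19.7663 cont=19.1216 V=19.7663[EX]; j=1 S=68.5291 intr=12.4009 cont=11.7563 V=12.4009[EX]; j=2 S=76.7814 intr=4.1486 cont=4.7010 V=4.7010[hold]; j=3 S=86.0275 intr=0.0000 cont=0.8035 V=0.8035[hold]; j=4 S=96.3869 intr=0.0000 cont=0.0000 V=0.0000[hold]; j=5 S=107.9939 intr=0.0000 cont=0.0000 V=0.0000[hold]; j=6 S=120.9986 intr=0.0000 cont=0.0000 V=0.0000[hold]; j=7 S=135.5693 intr=0.0000 cont=0.0000 V=0.0000[hold]  S*(7)=68.5291
k=6: j=0 S=64.7418 intr=16.1882 cont=15.5436 V=16.1882[EX]; j=1 S=72.5380 intr=8.3920 cont=8.0523 V=8.3920[EX]; j=2 S=81.2731 intr=0.0000 cont=2.5124 V=2.5124[hold]; j=3 S=91.0600 intr=0.0000 cont=0.3536 V=0.3536[hold]; j=4 S=102.0255 intr=0.0000 cont=0.0000 V=0.0000[hold]; j=5 S=114.3114 intr=0.0000 cont=0.0000 V=0.0000[hold]; j=6 S=128.0769 intr=0.0000 cont=0.0000 V=0.0000[hold]  S*(6)=72.5380
k=5: j=0 S=68.5291 intr=12.4009 cont=11.7563 V=12.4009[EX]; j=1 S=76.7814 intr=4.1486 cont=5.0800 V=5.0800[hold]; j=2 S=86.0275 intr=0.0000 cont=1.3009 V=1.3009[hold]; j=3 S=96.3869 intr=0.0000 cont=0.1556 V=0.1556[hold]; j=4 S=107.9939 intr=0.0000 cont=0.0000 V=0.0000[hold]; j=5 S=120.9986 intr=0.0000 cont=0.0000 V=0.0000[hold]  S*(5)=68.5291
k=4: j=0 S=72.5380 intr=8.3920 cont=8.2615 V=8.3920[EX]; j=1 S=81.2731 intr=0.0000 cont=2.9537 V=2.9537[hold]; j=2 S=91.0600 intr=0.0000 cont=0.6584 V=0.6584[hold]; j=3 S=102.0255 intr=0.0000 cont=0.0685 V=0.0685[hold]; j=4 S=114.3114 intr=0.0000 cont=0.0000 V=0.0000[hold]  S*(4)=72.5380
k=3: j=0 S=76.7814 intr=4.1486 cont=5.3236 V=5.3236[hold]; j=1 S=86.0275 intr=0.0000 cont=1.6633 V=1.6633[hold]; j=2 S=96.3869 intr=0.0000 cont=0.3276 V=0.3276[hold]; j=3 S=107.9939 intr=0.0000 cont=0.0301 V=0.0301[hold]  S*(3)=-
k=2: j=0 S=81.2731 intr=0.0000 cont=3.2609 V=3.2609[hold]; j=1 S=91.0600 intr=0.0000 cont=0.9128 V=0.9128[hold]; j=2 S=102.0255 intr=0.0000 cont=0.1608 V=0.1608[hold]  S*(2)=-
k=1: j=0 S=86.0275 intr=0.0000 cont=1.9390 V=1.9390[hold]; j=1 S=96.3869 intr=0.0000 cont=0.4905 V=0.4905[hold]  S*(1)=-
k=0: j=0 S=91.0600 intr=0.0000 cont=1.1241 V=1.1241[hold]  S*(0)=-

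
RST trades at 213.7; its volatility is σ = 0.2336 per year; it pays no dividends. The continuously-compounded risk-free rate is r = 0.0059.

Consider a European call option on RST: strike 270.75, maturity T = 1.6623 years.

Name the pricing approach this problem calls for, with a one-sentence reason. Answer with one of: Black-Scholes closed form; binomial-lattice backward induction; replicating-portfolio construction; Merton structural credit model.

Key observation: a European claim on RST (strike 270.75) — a lognormal (GBM) underlying with constant rate and volatility — has an exact closed-form value; no lattice or capital structure is involved.

framework: Black-Scholes closed form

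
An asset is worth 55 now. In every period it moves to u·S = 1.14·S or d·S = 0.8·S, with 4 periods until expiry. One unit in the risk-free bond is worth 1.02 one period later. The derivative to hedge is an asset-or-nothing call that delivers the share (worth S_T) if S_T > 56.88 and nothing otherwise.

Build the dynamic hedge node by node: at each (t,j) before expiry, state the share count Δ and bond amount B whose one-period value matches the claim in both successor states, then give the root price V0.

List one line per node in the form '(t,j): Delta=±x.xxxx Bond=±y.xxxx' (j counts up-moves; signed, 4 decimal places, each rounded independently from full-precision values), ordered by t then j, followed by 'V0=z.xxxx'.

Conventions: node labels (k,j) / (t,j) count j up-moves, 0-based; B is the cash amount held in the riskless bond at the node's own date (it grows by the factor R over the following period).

The replicating-portfolio and risk-neutral prices coincide; use p* = (1.02−0.8)/(1.14−0.8) = 0.6471 for the latter.
Expiry values: V(4,0)=0.0000, V(4,1)=0.0000, V(4,2)=0.0000, V(4,3)=65.1879, V(4,4)=92.8928
Node (3,0) S=28.1600: V=(p*·0.0000+(1−p*)·0.0000)/1.02=0.0000; Δ=(0.0000−0.0000)/(32.1024−22.5280)=0.0000; B=V−Δ·S=0.0000
Node (3,1) S=40.1280: V=(p*·0.0000+(1−p*)·0.0000)/1.02=0.0000; Δ=(0.0000−0.0000)/(45.7459−32.1024)=0.0000; B=V−Δ·S=0.0000
Node (3,2) S=57.1824: V=(p*·65.1879+(1−p*)·0.0000)/1.02=41.3534; Δ=(65.1879−0.0000)/(65.1879−45.7459)=3.3529; B=V−Δ·S=-150.3759
Node (3,3) S=81.4849: V=(p*·92.8928+(1−p*)·65.1879)/1.02=81.4849; Δ=(92.8928−65.1879)/(92.8928−65.1879)=1.0000; B=V−Δ·S=0.0000
Node (2,0) S=35.2000: V=(p*·0.0000+(1−p*)·0.0000)/1.02=0.0000; Δ=(0.0000−0.0000)/(40.1280−28.1600)=0.0000; B=V−Δ·S=0.0000
Node (2,1) S=50.1600: V=(p*·41.3534+(1−p*)·0.0000)/1.02=26.2334; Δ=(41.3534−0.0000)/(57.1824−40.1280)=2.4248; B=V−Δ·S=-95.3941
Node (2,2) S=71.4780: V=(p*·81.4849+(1−p*)·41.3534)/1.02=66.0008; Δ=(81.4849−41.3534)/(81.4849−57.1824)=1.6513; B=V−Δ·S=-52.0332
Node (1,0) S=44.0000: V=(p*·26.2334+(1−p*)·0.0000)/1.02=16.6417; Δ=(26.2334−0.0000)/(50.1600−35.2000)=1.7536; B=V−Δ·S=-60.5153
Node (1,1) S=62.7000: V=(p*·66.0008+(1−p*)·26.2334)/1.02=50.9463; Δ=(66.0008−26.2334)/(71.4780−50.1600)=1.8654; B=V−Δ·S=-66.0167
Node (0,0) S=55.0000: V=(p*·50.9463+(1−p*)·16.6417)/1.02=38.0773; Δ=(50.9463−16.6417)/(62.7000−44.0000)=1.8345; B=V−Δ·S=-62.8187
Check: Δ(0,0)·S0 + B(0,0) = 38.0773 = V0.

(0,0): Delta=1.8345 Bond=-62.8187
(1,0): Delta=1.7536 Bond=-60.5153
(1,1): Delta=1.8654 Bond=-66.0167
(2,0): Delta=0.0000 Bond=0.0000
(2,1): Delta=2.4248 Bond=-95.3941
(2,2): Delta=1.6513 Bond=-52.0332
(3,0): Delta=0.0000 Bond=0.0000
(3,1): Delta=0.0000 Bond=0.0000
(3,2): Delta=3.3529 Bond=-150.3759
(3,3): Delta=1.0000 Bond=0.0000
V0=38.0773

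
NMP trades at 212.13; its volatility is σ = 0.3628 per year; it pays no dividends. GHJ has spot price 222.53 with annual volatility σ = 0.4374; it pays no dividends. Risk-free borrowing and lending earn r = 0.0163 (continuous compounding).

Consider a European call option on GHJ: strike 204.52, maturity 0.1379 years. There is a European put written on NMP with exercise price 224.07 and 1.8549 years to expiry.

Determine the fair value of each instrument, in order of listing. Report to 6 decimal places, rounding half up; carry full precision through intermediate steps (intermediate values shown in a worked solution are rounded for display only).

price(GHJ call K=204.52) = 24.954105
price(NMP put K=224.07) = 44.591965

[GHJ call K=204.52]
σ√T = 0.4374·√0.1379 = 0.162428
d₁ = (ln(S/K) + (r+σ²/2)T) / (σ√T) = (ln(222.53/204.52) + (0.0163+0.4374²/2)·0.1379) / 0.162428 = (0.084396 + 0.015439) / 0.162428 = 0.614644
d₂ = d₁ − σ√T = 0.614644 − 0.162428 = 0.452216
e^{−rT} = 0.997755
N(d₁) = 0.730605,  N(d₂) = 0.674443
price = S·N(d₁) − K·e^{−rT}·N(d₂) = 162.581526 − 137.627421 = 24.954105
[NMP put K=224.07]
σ√T = 0.3628·√1.8549 = 0.494114
d₁ = (ln(S/K) + (r+σ²/2)T) / (σ√T) = (ln(212.13/224.07) + (0.0163+0.3628²/2)·1.8549) / 0.494114 = (-0.054759 + 0.152309) / 0.494114 = 0.197424
d₂ = d₁ − σ√T = 0.197424 − 0.494114 = -0.296690
e^{−rT} = 0.970218
N(−d₁) = 0.421748,  N(−d₂) = 0.616648
price = K·e^{−rT}·N(−d₂) − S·N(−d₁) = 134.057317 − 89.465352 = 44.591965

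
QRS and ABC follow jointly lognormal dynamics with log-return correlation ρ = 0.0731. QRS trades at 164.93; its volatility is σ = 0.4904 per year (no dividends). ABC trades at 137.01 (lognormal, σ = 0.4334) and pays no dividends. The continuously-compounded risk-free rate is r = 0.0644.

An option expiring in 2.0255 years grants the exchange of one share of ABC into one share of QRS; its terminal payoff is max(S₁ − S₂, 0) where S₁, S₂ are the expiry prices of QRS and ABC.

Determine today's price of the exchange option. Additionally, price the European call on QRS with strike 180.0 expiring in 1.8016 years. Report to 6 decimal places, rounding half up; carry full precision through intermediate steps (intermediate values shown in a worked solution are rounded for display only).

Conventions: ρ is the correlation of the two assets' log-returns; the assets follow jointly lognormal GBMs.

exchange price = 67.264749
price(QRS call K=180.0) = 44.303545

σ_eff = √(σ₁² + σ₂² − 2ρσ₁σ₂) = √(0.4904² + 0.4334² − 2·0.0731·0.4904·0.4334) = 0.630281
d₁ = (ln(S₁/S₂) + (q₂ − q₁ + σ_eff²/2)T) / (σ_eff√T) = (ln(164.93/137.01) + (0.0 − 0.0 + 0.198627)·2.0255) / 0.897017 = 0.655268
d₂ = d₁ − σ_eff√T = 0.655268 − 0.897017 = -0.241748
N(d₁) = 0.743853,  N(d₂) = 0.404488
V = S₁·e^{−q₁T}·N(d₁) − S₂·e^{−q₂T}·N(d₂) = 122.683596 − 55.418847 = 67.264749
[vanilla: QRS call K=180.0]
σ√T = 0.4904·√1.8016 = 0.658233
d₁ = (ln(S/K) + (r+σ²/2)T) / (σ√T) = (ln(164.93/180.0) + (0.0644+0.4904²/2)·1.8016) / 0.658233 = (-0.087436 + 0.332658) / 0.658233 = 0.372547
d₂ = d₁ − σ√T = 0.372547 − 0.658233 = -0.285686
e^{−rT} = 0.890455
N(d₁) = 0.645257,  N(d₂) = 0.387559
price = S·N(d₁) − K·e^{−rT}·N(d₂) = 106.422262 − 62.118718 = 44.303545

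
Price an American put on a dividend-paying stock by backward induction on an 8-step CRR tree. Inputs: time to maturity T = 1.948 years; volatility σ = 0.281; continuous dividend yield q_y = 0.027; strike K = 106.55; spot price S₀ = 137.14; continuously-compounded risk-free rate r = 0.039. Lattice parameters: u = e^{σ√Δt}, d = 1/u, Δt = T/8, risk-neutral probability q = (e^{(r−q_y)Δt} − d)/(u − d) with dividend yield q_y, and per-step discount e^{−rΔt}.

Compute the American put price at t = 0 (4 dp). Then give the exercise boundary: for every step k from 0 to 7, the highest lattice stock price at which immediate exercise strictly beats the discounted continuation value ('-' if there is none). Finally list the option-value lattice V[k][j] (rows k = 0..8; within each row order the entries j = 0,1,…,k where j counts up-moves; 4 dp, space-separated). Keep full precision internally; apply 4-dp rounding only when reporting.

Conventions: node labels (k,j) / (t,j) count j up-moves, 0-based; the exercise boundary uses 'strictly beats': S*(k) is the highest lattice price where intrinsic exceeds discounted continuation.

price = 6.2866
boundary = - - - - - 68.5590 78.7562 90.4700
tree:
6.2866
9.5608 2.8069
14.1991 4.6446 0.8395
20.4865 7.5598 1.5273 0.0989
28.5223 12.0479 2.7690 0.1906 0.0000
37.9910 18.6668 5.0004 0.3671 0.0000 0.0000
46.8678 27.7938 8.9899 0.7072 0.0000 0.0000 0.0000
54.5953 37.9910 16.0800 1.3622 0.0000 0.0000 0.0000 0.0000
61.3223 46.8678 27.7938 2.6240 0.0000 0.0000 0.0000 0.0000 0.0000

Δt=0.24350, u=1.14874, d=0.87052, q=0.47591, disc=e^(-rΔt)=0.99055
k=8 terminal: V=max(K-S,0) → 61.3223 46.8678 27.7938 2.6240 0.0000 0.0000 0.0000 0.0000 0.0000
k=7: j=0 S=51.9547 intr=54.5953 cont=53.9287 V=54.5953[EX]; j=1 S=68.5590 intr=37.9910 cont=37.4332 V=37.9910[EX]; j=2 S=90.4700 intr=16.0800 cont=15.6658 V=16.0800[EX]; j=3 S=119.3835 intr=0.0000 cont=1.3622 V=1.3622[hold]; j=4 S=157.5375 intr=0.0000 cont=0.0000 V=0.0000[hold]; j=5 S=207.8853 intr=0.0000 cont=0.0000 V=0.0000[hold]; j=6 S=274.3239 intr=0.0000 cont=0.0000 V=0.0000[hold]; j=7 S=361.9958 intr=0.0000 cont=0.0000 V=0.0000[hold]  S*(7)=90.4700
k=6: j=0 S=59.6822 intr=46.8678 cont=46.2519 V=46.8678[EX]; j=1 S=78.7562 intr=27.7938 cont=27.3029 V=27.7938[EX]; j=2 S=103.9260 intr=2.6240 cont=8.9899 V=8.9899[hold]; j=3 S=137.1400 intr=0.0000 cont=0.7072 V=0.7072[hold]; j=4 S=180.9689 intr=0.0000 cont=0.0000 V=0.0000[hold]; j=5 S=238.8052 intr=0.0000 cont=0.0000 V=0.0000[hold]; j=6 S=315.1255 intr=0.0000 cont=0.0000 V=0.0000[hold]  S*(6)=78.7562
k=5: j=0 S=68.5590 intr=37.9910 cont=37.4332 V=37.9910[EX]; j=1 S=90.4700 intr=16.0800 cont=18.6668 V=18.6668[hold]; j=2 S=119.3835 intr=0.0000 cont=5.0004 V=5.0004[hold]; j=3 S=157.5375 intr=0.0000 cont=0.3671 V=0.3671[hold]; j=4 S=207.8853 intr=0.0000 cont=0.0000 V=0.0000[hold]; j=5 S=274.3239 intr=0.0000 cont=0.0000 V=0.0000[hold]  S*(5)=68.5590
k=4: j=0 S=78.7562 intr=27.7938 cont=28.5223 V=28.5223[hold]; j=1 S=103.9260 intr=2.6240 cont=12.0479 V=12.0479[hold]; j=2 S=137.1400 intr=0.0000 cont=2.7690 V=2.7690[hold]; j=3 S=180.9689 intr=0.0000 cont=0.1906 V=0.1906[hold]; j=4 S=238.8052 intr=0.0000 cont=0.0000 V=0.0000[hold]  S*(4)=-
k=3: j=0 S=90.4700 intr=16.0800 cont=20.4865 V=20.4865[hold]; j=1 S=119.3835 intr=0.0000 cont=7.5598 V=7.5598[hold]; j=2 S=157.5375 intr=0.0000 cont=1.5273 V=1.5273[hold]; j=3 S=207.8853 intr=0.0000 cont=0.0989 V=0.0989[hold]  S*(3)=-
k=2: j=0 S=103.9260 intr=2.6240 cont=14.1991 V=14.1991[hold]; j=1 S=137.1400 intr=0.0000 cont=4.6446 V=4.6446[hold]; j=2 S=180.9689 intr=0.0000 cont=0.8395 V=0.8395[hold]  S*(2)=-
k=1: j=0 S=119.3835 intr=0.0000 cont=9.5608 V=9.5608[hold]; j=1 S=157.5375 intr=0.0000 cont=2.8069 V=2.8069[hold]  S*(1)=-
k=0: j=0 S=137.1400 intr=0.0000 cont=6.2866 V=6.2866[hold]  S*(0)=-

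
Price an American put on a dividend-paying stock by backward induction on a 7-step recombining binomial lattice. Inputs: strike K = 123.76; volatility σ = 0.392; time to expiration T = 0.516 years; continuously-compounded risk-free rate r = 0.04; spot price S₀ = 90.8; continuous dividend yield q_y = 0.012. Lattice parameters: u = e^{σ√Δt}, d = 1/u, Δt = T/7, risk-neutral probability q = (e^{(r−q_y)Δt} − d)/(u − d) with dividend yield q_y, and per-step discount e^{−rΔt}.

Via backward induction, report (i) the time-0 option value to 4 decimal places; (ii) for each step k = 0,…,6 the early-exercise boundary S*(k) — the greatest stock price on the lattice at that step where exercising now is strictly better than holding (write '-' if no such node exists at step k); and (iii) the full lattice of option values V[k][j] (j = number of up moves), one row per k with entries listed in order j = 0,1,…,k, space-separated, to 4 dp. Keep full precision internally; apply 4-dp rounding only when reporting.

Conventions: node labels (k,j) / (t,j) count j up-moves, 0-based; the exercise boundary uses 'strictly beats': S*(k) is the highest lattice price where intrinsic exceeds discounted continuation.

Δt=0.07371, u=1.11230, d=0.89904, q=0.48311, disc=e^(-rΔt)=0.99706
k=7 terminal: V=max(K-S,0) → 80.6544 70.4293 57.7787 42.1273 22.7632 0.0000 0.0000 0.0000
k=6: j=0 S=47.9463 intr=75.8137 cont=75.4917 V=75.8137[EX]; j=1 S=59.3197 intr=64.4403 cont=64.1284 V=64.4403[EX]; j=2 S=73.3909 intr=50.3691 cont=50.0696 V=50.3691[EX]; j=3 S=90.8000 intr=32.9600 cont=32.6759 V=32.9600[EX]; j=4 S=112.3387 intr=11.4213 cont=11.7315 V=11.7315[hold]; j=5 S=138.9865 intr=0.0000 cont=0.0000 V=0.0000[hold]; j=6 S=171.9556 intr=0.0000 cont=0.0000 V=0.0000[hold]  S*(6)=90.8000
k=5: j=0 S=53.3307 intr=70.4293 cont=70.1121 V=70.4293[EX]; j=1 S=65.9813 intr=57.7787 cont=57.4727 V=57.7787[EX]; j=2 S=81.6327 intr=42.1273 cont=41.8351 V=42.1273[EX]; j=3 S=100.9968 intr=22.7632 cont=22.6375 V=22.7632[EX]; j=4 S=124.9543 intr=0.0000 cont=6.0461 V=6.0461[hold]; j=5 S=154.5947 intr=0.0000 cont=0.0000 V=0.0000[hold]  S*(5)=100.9968
k=4: j=0 S=59.3197 intr=64.4403 cont=64.1284 V=64.4403[EX]; j=1 S=73.3909 intr=50.3691 cont=50.0696 V=50.3691[EX]; j=2 S=90.8000 intr=32.9600 cont=32.6759 V=32.9600[EX]; j=3 S=112.3387 intr=11.4213 cont=14.6438 V=14.6438[hold]; j=4 S=138.9865 intr=0.0000 cont=3.1160 V=3.1160[hold]  S*(4)=90.8000
k=3: j=0 S=65.9813 intr=57.7787 cont=57.4727 V=57.7787[EX]; j=1 S=81.6327 intr=42.1273 cont=41.8351 V=42.1273[EX]; j=2 S=100.9968 intr=22.7632 cont=24.0404 V=24.0404[hold]; j=3 S=124.9543 intr=0.0000 cont=9.0479 V=9.0479[hold]  S*(3)=81.6327
k=2: j=0 S=73.3909 intr=50.3691 cont=50.0696 V=50.3691[EX]; j=1 S=90.8000 intr=32.9600 cont=33.2911 V=33.2911[hold]; j=2 S=112.3387 intr=11.4213 cont=16.7480 V=16.7480[hold]  S*(2)=73.3909
k=1: j=0 S=81.6327 intr=42.1273 cont=41.9946 V=42.1273[EX]; j=1 S=100.9968 intr=22.7632 cont=25.2245 V=25.2245[hold]  S*(1)=81.6327
k=0: j=0 S=90.8000 intr=32.9600 cont=33.8615 V=33.8615[hold]  S*(0)=-

price = 33.8615
boundary = - 81.6327 73.3909 81.6327 90.8000 100.9968 90.8000
tree:
33.8615
42.1273 25.2245
50.3691 33.2911 16.7480
57.7787 42.1273 24.0404 9.0479
64.4403 50.3691 32.9600 14.6438 3.1160
70.4293 57.7787 42.1273 22.7632 6.0461 0.0000
75.8137 64.4403 50.3691 32.9600 11.7315 0.0000 0.0000
80.6544 70.4293 57.7787 42.1273 22.7632 0.0000 0.0000 0.0000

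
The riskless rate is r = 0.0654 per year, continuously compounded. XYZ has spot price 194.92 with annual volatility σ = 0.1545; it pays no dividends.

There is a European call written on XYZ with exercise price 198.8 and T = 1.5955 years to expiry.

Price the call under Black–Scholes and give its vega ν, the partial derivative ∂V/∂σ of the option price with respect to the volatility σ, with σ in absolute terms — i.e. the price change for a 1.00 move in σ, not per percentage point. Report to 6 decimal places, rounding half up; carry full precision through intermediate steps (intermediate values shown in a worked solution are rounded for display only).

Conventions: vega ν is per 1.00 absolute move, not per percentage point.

price = 23.786605
ν = 85.295668

σ√T = 0.1545·√1.5955 = 0.195154
d₁ = (ln(S/K) + (r+σ²/2)T) / (σ√T) = (ln(194.92/198.8) + (0.0654+0.1545²/2)·1.5955) / 0.195154 = (-0.019710 + 0.123388) / 0.195154 = 0.531264
d₂ = d₁ − σ√T = 0.531264 − 0.195154 = 0.336110
e^{−rT} = 0.900914
N(d₁) = 0.702382,  N(d₂) = 0.631606
Call price V = S·N(d₁) − K·e^{−rT}·N(d₂) = 136.908299 − 113.121695 = 23.786605
φ(d₁) = (1/√(2π))·e^{−d₁²/2} = 0.346435
ν = S·φ(d₁)·√T = 85.295668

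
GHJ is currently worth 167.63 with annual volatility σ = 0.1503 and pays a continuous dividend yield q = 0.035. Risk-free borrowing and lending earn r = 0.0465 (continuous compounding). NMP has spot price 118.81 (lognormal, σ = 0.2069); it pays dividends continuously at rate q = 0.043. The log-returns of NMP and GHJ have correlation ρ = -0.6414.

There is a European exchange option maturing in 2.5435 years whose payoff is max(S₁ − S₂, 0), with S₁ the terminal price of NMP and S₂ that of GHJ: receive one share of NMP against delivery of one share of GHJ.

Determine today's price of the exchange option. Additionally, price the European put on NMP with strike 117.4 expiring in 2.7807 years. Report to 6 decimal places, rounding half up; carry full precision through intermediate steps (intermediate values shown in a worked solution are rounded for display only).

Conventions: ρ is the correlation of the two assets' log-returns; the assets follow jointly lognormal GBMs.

exchange price = 9.201546
price(NMP put K=117.4) = 13.181628

σ_eff = √(σ₁² + σ₂² − 2ρσ₁σ₂) = √(0.2069² + 0.1503² − 2·-0.6414·0.2069·0.1503) = 0.324483
d₁ = (ln(S₁/S₂) + (q₂ − q₁ + σ_eff²/2)T) / (σ_eff√T) = (ln(118.81/167.63) + (0.035 − 0.043 + 0.052645)·2.5435) / 0.517496 = -0.445762
d₂ = d₁ − σ_eff√T = -0.445762 − 0.517496 = -0.963259
N(d₁) = 0.327885,  N(d₂) = 0.167709
V = S₁·e^{−q₁T}·N(d₁) − S₂·e^{−q₂T}·N(d₂) = 34.920061 − 25.718515 = 9.201546
[vanilla: NMP put K=117.4]
σ√T = 0.2069·√2.7807 = 0.345015
d₁ = (ln(S/K) + (r−q+σ²/2)T) / (σ√T) = (ln(118.81/117.4) + (0.0465−0.043+0.2069²/2)·2.7807) / 0.345015 = (0.011939 + 0.069250) / 0.345015 = 0.235320
d₂ = d₁ − σ√T = 0.235320 − 0.345015 = -0.109695
e^{−rT} = 0.878708
e^{−qT} = 0.887302
N(−d₁) = 0.406980,  N(−d₂) = 0.543674
price = K·e^{−rT}·N(−d₂) − S·e^{−qT}·N(−d₁) = 56.085632 − 42.904005 = 13.181628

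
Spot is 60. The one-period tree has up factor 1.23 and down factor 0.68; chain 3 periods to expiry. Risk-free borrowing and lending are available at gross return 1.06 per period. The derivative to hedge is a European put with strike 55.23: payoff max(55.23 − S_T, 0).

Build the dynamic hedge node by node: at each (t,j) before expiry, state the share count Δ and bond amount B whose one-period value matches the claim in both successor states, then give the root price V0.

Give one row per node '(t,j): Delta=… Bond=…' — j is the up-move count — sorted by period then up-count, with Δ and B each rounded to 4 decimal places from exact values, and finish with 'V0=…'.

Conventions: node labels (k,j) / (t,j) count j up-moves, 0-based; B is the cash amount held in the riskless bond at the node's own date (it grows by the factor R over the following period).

(0,0): Delta=-0.2824 Bond=21.3559
(1,0): Delta=-0.8113 Bond=44.2157
(1,1): Delta=-0.1516 Bond=12.9837
(2,0): Delta=-1.0000 Bond=52.1038
(2,1): Delta=-0.7646 Bond=44.5266
(2,2): Delta=0.0000 Bond=0.0000
V0=4.4106

Since d<R<u, set p* = (R−d)/(u−d) = 0.6909; price each node as the discounted p*-expectation of its children.
At maturity the claim pays: V(3,0)=36.3641, V(3,1)=21.1049, V(3,2)=0.0000, V(3,3)=0.0000
  t=2,j=0: stock 27.7440 → up 34.1251 (V=21.1049), down 18.8659 (V=36.3641). Price 24.3598; hedge Δ=-1.0000, bond B=52.1038.
  t=2,j=1: stock 50.1840 → up 61.7263 (V=0.0000), down 34.1251 (V=21.1049). Price 6.1541; hedge Δ=-0.7646, bond B=44.5266.
  t=2,j=2: stock 90.7740 → up 111.6520 (V=0.0000), down 61.7263 (V=0.0000). Price 0.0000; hedge Δ=0.0000, bond B=0.0000.
  t=1,j=0: stock 40.8000 → up 50.1840 (V=6.1541), down 27.7440 (V=24.3598). Price 11.1144; hedge Δ=-0.8113, bond B=44.2157.
  t=1,j=1: stock 73.8000 → up 90.7740 (V=0.0000), down 50.1840 (V=6.1541). Price 1.7945; hedge Δ=-0.1516, bond B=12.9837.
  t=0,j=0: stock 60.0000 → up 73.8000 (V=1.7945), down 40.8000 (V=11.1144). Price 4.4106; hedge Δ=-0.2824, bond B=21.3559.
Verification: the root portfolio costs Δ(0,0)·S0 + B(0,0) = 4.4106, matching V0.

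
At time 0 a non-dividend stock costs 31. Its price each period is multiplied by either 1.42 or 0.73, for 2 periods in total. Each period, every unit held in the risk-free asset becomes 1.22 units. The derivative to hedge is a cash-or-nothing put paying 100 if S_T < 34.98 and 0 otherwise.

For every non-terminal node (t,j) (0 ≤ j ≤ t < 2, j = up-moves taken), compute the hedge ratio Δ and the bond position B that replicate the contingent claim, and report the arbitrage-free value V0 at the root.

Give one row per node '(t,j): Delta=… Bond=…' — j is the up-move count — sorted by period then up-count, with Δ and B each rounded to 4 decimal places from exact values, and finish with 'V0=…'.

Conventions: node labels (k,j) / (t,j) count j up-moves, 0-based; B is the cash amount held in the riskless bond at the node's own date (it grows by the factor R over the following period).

Since d<R<u, set p* = (R−d)/(u−d) = 0.7101; price each node as the discounted p*-expectation of its children.
Terminal payoffs: V(2,0)=100.0000, V(2,1)=100.0000, V(2,2)=0.0000
  t=1,j=0: stock 22.6300 → up 32.1346 (V=100.0000), down 16.5199 (V=100.0000). Price 81.9672; hedge Δ=0.0000, bond B=81.9672.
  t=1,j=1: stock 44.0200 → up 62.5084 (V=0.0000), down 32.1346 (V=100.0000). Price 23.7586; hedge Δ=-3.2923, bond B=168.6861.
  t=0,j=0: stock 31.0000 → up 44.0200 (V=23.7586), down 22.6300 (V=81.9672). Price 33.3038; hedge Δ=-2.7213, bond B=117.6641.
As a check, the time-0 holding Δ(0,0)·S0 + B(0,0) comes to 33.3038 — exactly V0.

(0,0): Delta=-2.7213 Bond=117.6641
(1,0): Delta=0.0000 Bond=81.9672
(1,1): Delta=-3.2923 Bond=168.6861
V0=33.3038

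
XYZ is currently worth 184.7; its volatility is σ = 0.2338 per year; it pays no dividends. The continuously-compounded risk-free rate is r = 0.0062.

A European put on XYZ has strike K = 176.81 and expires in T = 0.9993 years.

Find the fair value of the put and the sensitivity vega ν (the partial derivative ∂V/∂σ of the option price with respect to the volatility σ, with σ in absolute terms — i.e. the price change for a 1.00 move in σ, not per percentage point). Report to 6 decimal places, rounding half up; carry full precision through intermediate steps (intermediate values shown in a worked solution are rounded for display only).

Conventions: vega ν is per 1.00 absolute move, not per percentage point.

price = 12.651610
ν = 69.751621

σ√T = 0.2338·√0.9993 = 0.233718
d₁ = (ln(S/K) + (r+σ²/2)T) / (σ√T) = (ln(184.7/176.81) + (0.0062+0.2338²/2)·0.9993) / 0.233718 = (0.043657 + 0.033508) / 0.233718 = 0.330162
d₂ = d₁ − σ√T = 0.330162 − 0.233718 = 0.096444
e^{−rT} = 0.993823
N(−d₁) = 0.370639,  N(−d₂) = 0.461584
Put price V = K·e^{−rT}·N(−d₂) − S·N(−d₁) = 81.108571 − 68.456961 = 12.651610
φ(d₁) = (1/√(2π))·e^{−d₁²/2} = 0.377780
ν = S·φ(d₁)·√T = 69.751621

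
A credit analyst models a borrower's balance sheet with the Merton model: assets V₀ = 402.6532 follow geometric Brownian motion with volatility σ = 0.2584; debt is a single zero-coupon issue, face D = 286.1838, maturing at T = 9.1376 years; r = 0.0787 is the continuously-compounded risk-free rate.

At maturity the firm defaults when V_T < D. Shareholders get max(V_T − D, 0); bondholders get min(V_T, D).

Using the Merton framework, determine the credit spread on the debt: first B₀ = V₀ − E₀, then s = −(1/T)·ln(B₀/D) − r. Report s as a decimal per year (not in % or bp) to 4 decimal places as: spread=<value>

spread=0.0057

Work the structural quantities from V₀ = 402.6532 against face 286.1838:
d₁ = [ln(V₀/D) + (r + σ²/2)T] / (σ√T)
   = [ln(402.6532/286.1838) + (0.0787 + 0.5·0.2584²)·9.1376] / (0.2584·√9.1376)
   = [0.341441 + 1.024190] / 0.781103 = 1.748337
d₂ = d₁ − σ√T = 1.748337 − 0.781103 = 0.967233
N(d₁) = 0.959797,  N(d₂) = 0.833286,  e^(−rT) = 0.487176
E₀ = V₀·N(d₁) − D·e^(−rT)·N(d₂)
   = 402.6532·0.959797 − 286.1838·0.487176·0.833286 = 270.286966
B₀ = V₀ − E₀ = 402.6532 − 270.286966 = 132.366234
spread = −(1/T)·ln(B₀/D) − r = −(1/9.1376)·ln(132.366234/286.1838) − 0.0787 = 0.00568339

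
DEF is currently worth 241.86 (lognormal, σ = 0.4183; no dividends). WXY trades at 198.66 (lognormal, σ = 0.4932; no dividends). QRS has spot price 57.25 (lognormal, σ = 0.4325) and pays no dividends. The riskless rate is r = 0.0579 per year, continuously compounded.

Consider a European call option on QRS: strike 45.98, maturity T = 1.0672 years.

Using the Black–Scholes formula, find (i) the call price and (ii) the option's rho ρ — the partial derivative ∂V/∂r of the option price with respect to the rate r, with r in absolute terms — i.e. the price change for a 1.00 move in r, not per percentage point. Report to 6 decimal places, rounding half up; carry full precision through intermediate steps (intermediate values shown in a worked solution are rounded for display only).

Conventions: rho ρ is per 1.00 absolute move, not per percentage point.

σ√T = 0.4325·√1.0672 = 0.446796
d₁ = (ln(S/K) + (r+σ²/2)T) / (σ√T) = (ln(57.25/45.98) + (0.0579+0.4325²/2)·1.0672) / 0.446796 = (0.219221 + 0.161604) / 0.446796 = 0.852347
d₂ = d₁ − σ√T = 0.852347 − 0.446796 = 0.405552
e^{−rT} = 0.940079
N(d₁) = 0.802989,  N(d₂) = 0.657464
Call price V = S·N(d₁) − K·e^{−rT}·N(d₂) = 45.971141 − 28.418785 = 17.552356
ρ = K·T·e^{−rT}·N(d₂) = 30.328527

price = 17.552356
ρ = 30.328527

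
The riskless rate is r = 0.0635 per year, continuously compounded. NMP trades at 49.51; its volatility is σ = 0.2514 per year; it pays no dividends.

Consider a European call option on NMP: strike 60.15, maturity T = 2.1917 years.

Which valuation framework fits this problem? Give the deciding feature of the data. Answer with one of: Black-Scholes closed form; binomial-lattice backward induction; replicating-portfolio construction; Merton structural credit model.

Key observation: the strike-60.15 call on NMP is European-exercise on a continuously-modelled lognormal underlying, so its value is a single closed-form evaluation.

framework: Black-Scholes closed form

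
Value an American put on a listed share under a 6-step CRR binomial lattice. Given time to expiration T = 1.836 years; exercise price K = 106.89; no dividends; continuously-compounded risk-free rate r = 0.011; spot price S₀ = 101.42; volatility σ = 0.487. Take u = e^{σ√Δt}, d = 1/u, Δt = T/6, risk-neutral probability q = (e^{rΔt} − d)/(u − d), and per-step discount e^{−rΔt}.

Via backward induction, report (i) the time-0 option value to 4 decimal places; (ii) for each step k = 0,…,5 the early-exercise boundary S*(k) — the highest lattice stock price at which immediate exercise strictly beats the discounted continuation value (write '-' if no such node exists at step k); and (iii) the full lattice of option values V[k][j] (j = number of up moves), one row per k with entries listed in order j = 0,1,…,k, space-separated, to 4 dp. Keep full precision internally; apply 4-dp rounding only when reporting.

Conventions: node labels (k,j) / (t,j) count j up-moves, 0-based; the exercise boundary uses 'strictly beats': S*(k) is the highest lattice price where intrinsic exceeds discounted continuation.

params: Δt=0.30600 u=1.30917 d=0.76384 q=0.43924 e^(-rΔt)=0.99664
t_6 payoffs: 86.7461 72.3648 47.7161 5.4700 0.0000 0.0000 0.0000
t_5: node(5,0) S=26.3718 payoff=80.5182 vs cont=80.1590 → 80.5182 [stop]  node(5,1) S=45.1995 payoff=61.6905 vs cont=61.3314 → 61.6905 [stop]  node(5,2) S=77.4688 payoff=29.4212 vs cont=29.0620 → 29.4212 [stop]  node(5,3) S=132.7763 payoff=0.0000 vs cont=3.0571 → 3.0571 [wait]  node(5,4) S=227.5695 payoff=0.0000 vs cont=0.0000 → 0.0000 [wait]  node(5,5) S=390.0386 payoff=0.0000 vs cont=0.0000 → 0.0000 [wait]  ⇒ S*(5)=77.4688
t_4: node(4,0) S=34.5252 payoff=72.3648 vs cont=72.0056 → 72.3648 [stop]  node(4,1) S=59.1739 payoff=47.7161 vs cont=47.3569 → 47.7161 [stop]  node(4,2) S=101.4200 payoff=5.4700 vs cont=17.7811 → 17.7811 [wait]  node(4,3) S=173.8270 payoff=0.0000 vs cont=1.7085 → 1.7085 [wait]  node(4,4) S=297.9276 payoff=0.0000 vs cont=0.0000 → 0.0000 [wait]  ⇒ S*(4)=59.1739
t_3: node(3,0) S=45.1995 payoff=61.6905 vs cont=61.3314 → 61.6905 [stop]  node(3,1) S=77.4688 payoff=29.4212 vs cont=34.4514 → 34.4514 [wait]  node(3,2) S=132.7763 payoff=0.0000 vs cont=10.6854 → 10.6854 [wait]  node(3,3) S=227.5695 payoff=0.0000 vs cont=0.9549 → 0.9549 [wait]  ⇒ S*(3)=45.1995
t_2: node(2,0) S=59.1739 payoff=47.7161 vs cont=49.5590 → 49.5590 [wait]  node(2,1) S=101.4200 payoff=5.4700 vs cont=23.9317 → 23.9317 [wait]  node(2,2) S=173.8270 payoff=0.0000 vs cont=6.3898 → 6.3898 [wait]  ⇒ S*(2)=-
t_1: node(1,0) S=77.4688 payoff=29.4212 vs cont=38.1738 → 38.1738 [wait]  node(1,1) S=132.7763 payoff=0.0000 vs cont=16.1721 → 16.1721 [wait]  ⇒ S*(1)=-
t_0: node(0,0) S=101.4200 payoff=5.4700 vs cont=28.4140 → 28.4140 [wait]  ⇒ S*(0)=-

price = 28.4140
boundary = - - - 45.1995 59.1739 77.4688
tree:
28.4140
38.1738 16.1721
49.5590 23.9317 6.3898
61.6905 34.4514 10.6854 0.9549
72.3648 47.7161 17.7811 1.7085 0.0000
80.5182 61.6905 29.4212 3.0571 0.0000 0.0000
86.7461 72.3648 47.7161 5.4700 0.0000 0.0000 0.0000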